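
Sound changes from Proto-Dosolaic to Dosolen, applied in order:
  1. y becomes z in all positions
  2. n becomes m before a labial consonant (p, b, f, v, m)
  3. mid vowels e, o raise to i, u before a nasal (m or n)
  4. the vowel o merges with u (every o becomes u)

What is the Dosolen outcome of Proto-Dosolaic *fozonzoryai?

Dosolen: start from *fozonzoryai.
  rule 1 (unconditioned shift): fozonzoryai → fozonzorzai
  rule 2: no change — fozonzorzai
  rule 3 (pre-nasal raising): fozonzorzai → fozunzorzai
  rule 4 (vowel merger): fozunzorzai → fuzunzurzai
  ⇒ Dosolen fuzunzurzai

fuzunzurzai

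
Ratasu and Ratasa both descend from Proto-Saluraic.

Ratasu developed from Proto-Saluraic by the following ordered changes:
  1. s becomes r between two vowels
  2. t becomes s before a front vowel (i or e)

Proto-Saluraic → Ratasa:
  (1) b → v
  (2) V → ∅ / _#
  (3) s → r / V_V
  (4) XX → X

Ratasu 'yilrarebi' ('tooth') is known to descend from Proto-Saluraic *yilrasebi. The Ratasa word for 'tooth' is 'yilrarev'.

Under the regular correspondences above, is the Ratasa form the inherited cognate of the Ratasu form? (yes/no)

Derive the expected Ratasa reflex of *yilrasebi:
Ratasa: *yilrasebi > yilrasevi > yilrasev > yilrarev  (by unconditioned shift, apocope, rhotacism)
Ratasa 'yilrarev' matches the regular reflex exactly, so the pair is cognate.

yes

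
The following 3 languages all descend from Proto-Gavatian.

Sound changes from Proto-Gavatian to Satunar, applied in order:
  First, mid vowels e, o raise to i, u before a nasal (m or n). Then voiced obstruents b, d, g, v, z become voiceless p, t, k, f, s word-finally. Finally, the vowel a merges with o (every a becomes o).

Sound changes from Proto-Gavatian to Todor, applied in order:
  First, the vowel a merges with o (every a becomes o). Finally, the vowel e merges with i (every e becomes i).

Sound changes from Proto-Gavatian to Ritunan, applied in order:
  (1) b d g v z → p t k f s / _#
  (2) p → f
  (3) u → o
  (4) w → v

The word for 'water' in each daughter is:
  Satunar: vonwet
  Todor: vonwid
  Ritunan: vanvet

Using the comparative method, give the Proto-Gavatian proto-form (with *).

*vanwed

Position 4: Satunar has w, Todor has w, Ritunan has v. Satunar preserves w here (none of its changes turn any other segment into w), so the proto-segment is *w.
Position 6: Satunar has t, Todor has d, Ritunan has t. Todor preserves d here (none of its changes turn any other segment into d), so the proto-segment is *d.
This points to *vanwed. Verify forward in each daughter:
Satunar: *vanwed
  vanwed (rule 1 does not apply)
  vanwed → vanwet   [final devoicing]
  vanwet → vonwet   [vowel merger]
  giving Satunar vonwet.
Todor: start from *vanwed.
  rule 1 (vowel merger): vanwed → vonwed
  rule 2 (vowel merger): vonwed → vonwid
  ⇒ Todor vonwid
Ritunan: start from *vanwed.
  rule 1 (final devoicing): vanwed → vanwet
  rule 2: no change — vanwet
  rule 3: no change — vanwet
  rule 4 (unconditioned shift): vanwet → vanvet
  ⇒ Ritunan vanvet
Only *vanwed yields all of Satunar vonwet, Todor vonwid, Ritunan vanvet.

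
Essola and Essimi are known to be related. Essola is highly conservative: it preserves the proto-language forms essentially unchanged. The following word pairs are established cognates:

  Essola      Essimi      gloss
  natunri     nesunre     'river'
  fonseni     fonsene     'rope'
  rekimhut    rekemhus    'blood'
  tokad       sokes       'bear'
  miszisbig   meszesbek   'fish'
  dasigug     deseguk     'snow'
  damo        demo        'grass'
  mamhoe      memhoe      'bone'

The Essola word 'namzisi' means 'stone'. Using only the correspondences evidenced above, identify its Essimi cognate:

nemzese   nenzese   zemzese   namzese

damo ~ demo, mamhoe ~ memhoe — Essola a corresponds to Essimi e after a consonant, before a nasal.
miszisbig ~ meszesbek, dasigug ~ deseguk — Essola i corresponds to Essimi e after a consonant, before a consonant other than r, m, n, p, b, f, v.
natunri ~ nesunre, fonseni ~ fonsene — Essola i corresponds to Essimi e word-finally.
Applying these to Essola 'namzisi':
  namzisi → nemzisi   (a→e after a consonant, before a nasal)
  nemzisi → nemzesi   (i→e after a consonant, before a consonant other than r, m, n, p, b, f, v)
  nemzesi → nemzese   (i→e word-finally)
So the Essimi cognate is 'nemzese'.

nemzese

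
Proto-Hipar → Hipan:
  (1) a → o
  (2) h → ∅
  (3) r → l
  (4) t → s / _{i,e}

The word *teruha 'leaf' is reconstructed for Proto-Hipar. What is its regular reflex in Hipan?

Hipan: *teruha
  teruha → teruho   [vowel merger]
  teruho → teruo   [h-loss]
  teruo → teluo   [unconditioned shift]
  teluo → seluo   [palatalisation]
  giving Hipan seluo.

seluo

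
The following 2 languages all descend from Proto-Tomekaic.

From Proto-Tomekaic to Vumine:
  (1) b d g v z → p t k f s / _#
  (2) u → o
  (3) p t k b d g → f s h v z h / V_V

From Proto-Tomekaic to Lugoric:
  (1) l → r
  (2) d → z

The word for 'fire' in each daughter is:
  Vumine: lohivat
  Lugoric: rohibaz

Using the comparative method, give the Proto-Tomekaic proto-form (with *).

*lohibad

Position 1: Vumine has l, Lugoric has r. Vumine preserves l here (none of its changes turn any other segment into l), so the proto-segment is *l.
Position 7: Vumine has t, Lugoric has z. Taking the neighbouring segments as reconstructed: Vumine t could go back to *t or *d; Lugoric z could go back to *d or *z — the one source consistent with every daughter is *d.
Position 5: Vumine has v, Lugoric has b. Lugoric preserves b here (none of its changes turn any other segment into b), so the proto-segment is *b.
This points to *lohibad. Verify forward in each daughter:
Vumine: start from *lohibad.
  rule 1 (final devoicing): lohibad → lohibat
  rule 2: no change — lohibat
  rule 3 (intervocalic lenition): lohibat → lohivat
  ⇒ Vumine lohivat
Lugoric: *lohibad
  lohibad → rohibad   [unconditioned shift]
  rohibad → rohibaz   [unconditioned shift]
  giving Lugoric rohibaz.
*lohibad is the unique common source.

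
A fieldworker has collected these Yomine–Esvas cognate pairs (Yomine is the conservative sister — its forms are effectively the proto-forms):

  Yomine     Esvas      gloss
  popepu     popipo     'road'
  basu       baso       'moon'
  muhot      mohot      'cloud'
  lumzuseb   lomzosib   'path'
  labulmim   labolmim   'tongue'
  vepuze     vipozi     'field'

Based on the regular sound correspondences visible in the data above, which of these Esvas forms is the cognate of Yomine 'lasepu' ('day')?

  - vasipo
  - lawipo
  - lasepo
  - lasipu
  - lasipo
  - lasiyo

popepu ~ popipo, vepuze ~ vipozi — Yomine e corresponds to Esvas i after a consonant, before a labial obstruent.
popepu ~ popipo, basu ~ baso — Yomine u corresponds to Esvas o word-finally.
Applying these to Yomine 'lasepu':
  lasepu → lasipu   (e→i after a consonant, before a labial obstruent)
  lasipu → lasipo   (u→o word-finally)
So the Esvas cognate is 'lasipo'.

lasipo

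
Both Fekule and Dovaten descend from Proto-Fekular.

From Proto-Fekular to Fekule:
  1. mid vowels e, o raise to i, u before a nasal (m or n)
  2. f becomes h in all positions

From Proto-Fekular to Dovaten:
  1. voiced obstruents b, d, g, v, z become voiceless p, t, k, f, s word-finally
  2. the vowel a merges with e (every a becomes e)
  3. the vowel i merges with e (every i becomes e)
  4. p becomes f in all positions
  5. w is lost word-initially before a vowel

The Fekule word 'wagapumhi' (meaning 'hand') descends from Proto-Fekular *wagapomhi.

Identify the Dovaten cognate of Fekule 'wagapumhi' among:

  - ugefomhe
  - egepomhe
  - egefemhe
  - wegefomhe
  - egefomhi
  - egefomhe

Dovaten: start from *wagapomhi.
  rule 1: no change — wagapomhi
  rule 2 (vowel merger): wagapomhi → wegepomhi
  rule 3 (vowel merger): wegepomhi → wegepomhe
  rule 4 (unconditioned shift): wegepomhe → wegefomhe
  rule 5 (glide loss): wegefomhe → egefomhe
  ⇒ Dovaten egefomhe
Only 'egefomhe' matches the regular Dovaten development of *wagapomhi.

egefomhe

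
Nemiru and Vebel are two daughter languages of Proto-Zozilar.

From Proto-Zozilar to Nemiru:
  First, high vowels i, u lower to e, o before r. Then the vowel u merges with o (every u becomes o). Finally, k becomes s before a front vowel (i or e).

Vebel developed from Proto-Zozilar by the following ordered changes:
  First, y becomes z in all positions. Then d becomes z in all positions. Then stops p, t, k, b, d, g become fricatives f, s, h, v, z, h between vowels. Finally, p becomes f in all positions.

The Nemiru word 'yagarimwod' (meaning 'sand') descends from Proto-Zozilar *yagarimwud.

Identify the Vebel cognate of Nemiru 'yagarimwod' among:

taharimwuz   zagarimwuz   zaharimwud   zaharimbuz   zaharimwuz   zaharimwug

Vebel: *yagarimwud
  yagarimwud → zagarimwud   [unconditioned shift]
  zagarimwud → zagarimwuz   [unconditioned shift]
  zagarimwuz → zaharimwuz   [intervocalic lenition]
  zaharimwuz (rule 4 does not apply)
  giving Vebel zaharimwuz.
Among the options, 'zaharimwuz' alone shows every Vebel change applied in order.

zaharimwuz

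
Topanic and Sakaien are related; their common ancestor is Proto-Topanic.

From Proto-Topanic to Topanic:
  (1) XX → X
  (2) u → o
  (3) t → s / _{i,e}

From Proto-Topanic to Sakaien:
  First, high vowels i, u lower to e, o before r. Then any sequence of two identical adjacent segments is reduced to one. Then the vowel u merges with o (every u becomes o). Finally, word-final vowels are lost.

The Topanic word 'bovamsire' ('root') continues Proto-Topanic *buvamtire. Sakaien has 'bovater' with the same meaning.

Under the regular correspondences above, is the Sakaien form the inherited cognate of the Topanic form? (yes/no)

no

Derive the expected Sakaien reflex of *buvamtire:
Sakaien: start from *buvamtire.
  rule 1 (pre-rhotic lowering): buvamtire → buvamtere
  rule 2: no change — buvamtere
  rule 3 (vowel merger): buvamtere → bovamtere
  rule 4 (apocope): bovamtere → bovamter
  ⇒ Sakaien bovamter
The regular Sakaien reflex would be 'bovamter', but the attested form is 'bovater'. The correspondence is irregular, so they are not cognates (the Sakaien form has a different source).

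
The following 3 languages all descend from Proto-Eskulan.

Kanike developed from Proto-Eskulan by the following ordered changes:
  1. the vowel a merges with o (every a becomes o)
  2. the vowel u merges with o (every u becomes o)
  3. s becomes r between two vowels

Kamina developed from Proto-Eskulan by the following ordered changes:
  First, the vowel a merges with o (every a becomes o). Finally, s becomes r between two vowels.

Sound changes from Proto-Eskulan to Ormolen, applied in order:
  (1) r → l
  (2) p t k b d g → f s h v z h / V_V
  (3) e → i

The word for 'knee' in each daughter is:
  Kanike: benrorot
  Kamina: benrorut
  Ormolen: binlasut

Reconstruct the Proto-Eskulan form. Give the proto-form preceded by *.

Position 4: Kanike has r, Kamina has r, Ormolen has l. Taking the neighbouring segments as reconstructed: Kanike r can only go back to *r; Kamina r can only go back to *r; Ormolen l could go back to *l or *r — the one source consistent with every daughter is *r.
Position 5: Kanike has o, Kamina has o, Ormolen has a. Ormolen preserves a here (none of its changes turn any other segment into a), so the proto-segment is *a.
Continuing position by position gives *benrasut; check it forward:
Kanike: start from *benrasut.
  rule 1 (vowel merger): benrasut → benrosut
  rule 2 (vowel merger): benrosut → benrosot
  rule 3 (rhotacism): benrosot → benrorot
  ⇒ Kanike benrorot
Kamina: *benrasut
  benrasut → benrosut   [vowel merger]
  benrosut → benrorut   [rhotacism]
  giving Kamina benrorut.
Ormolen: *benrasut > benlasut > binlasut  (by unconditioned shift, vowel merger)
Only *benrasut yields all of Kanike benrorot, Kamina benrorut, Ormolen binlasut.

*benrasut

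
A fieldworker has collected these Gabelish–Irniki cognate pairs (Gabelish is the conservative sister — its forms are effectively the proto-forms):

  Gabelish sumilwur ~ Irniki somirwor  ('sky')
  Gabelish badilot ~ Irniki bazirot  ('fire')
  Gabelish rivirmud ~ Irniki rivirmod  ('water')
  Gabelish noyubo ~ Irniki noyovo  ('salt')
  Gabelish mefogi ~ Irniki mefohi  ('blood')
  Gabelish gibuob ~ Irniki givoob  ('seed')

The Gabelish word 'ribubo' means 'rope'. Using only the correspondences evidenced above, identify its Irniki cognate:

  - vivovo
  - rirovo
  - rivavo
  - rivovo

rivovo

gibuob ~ givoob — Gabelish b corresponds to Irniki v between vowels (before a back vowel).
noyubo ~ noyovo — Gabelish u corresponds to Irniki o after a consonant, before a labial obstruent.
noyubo ~ noyovo — Gabelish b corresponds to Irniki v between vowels (before a back vowel).
Applying these to Gabelish 'ribubo':
  ribubo → rivubo   (b→v between vowels (before a back vowel))
  rivubo → rivobo   (u→o after a consonant, before a labial obstruent)
  rivobo → rivovo   (b→v between vowels (before a back vowel))
So the Irniki cognate is 'rivovo'.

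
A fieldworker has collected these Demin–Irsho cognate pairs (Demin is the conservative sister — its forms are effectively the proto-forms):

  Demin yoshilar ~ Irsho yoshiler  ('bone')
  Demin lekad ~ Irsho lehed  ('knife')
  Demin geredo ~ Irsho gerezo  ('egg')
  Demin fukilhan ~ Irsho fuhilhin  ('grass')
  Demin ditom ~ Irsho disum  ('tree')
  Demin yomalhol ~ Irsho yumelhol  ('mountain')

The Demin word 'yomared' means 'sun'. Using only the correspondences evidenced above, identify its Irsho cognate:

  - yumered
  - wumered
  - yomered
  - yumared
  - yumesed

yumered

ditom ~ disum, yomalhol ~ yumelhol — Demin o corresponds to Irsho u after a consonant, before a nasal.
yoshilar ~ yoshiler — Demin a corresponds to Irsho e after a consonant, before r.
Applying these to Demin 'yomared':
  yomared → yumared   (o→u after a consonant, before a nasal)
  yumared → yumered   (a→e after a consonant, before r)
So the Irsho cognate is 'yumered'.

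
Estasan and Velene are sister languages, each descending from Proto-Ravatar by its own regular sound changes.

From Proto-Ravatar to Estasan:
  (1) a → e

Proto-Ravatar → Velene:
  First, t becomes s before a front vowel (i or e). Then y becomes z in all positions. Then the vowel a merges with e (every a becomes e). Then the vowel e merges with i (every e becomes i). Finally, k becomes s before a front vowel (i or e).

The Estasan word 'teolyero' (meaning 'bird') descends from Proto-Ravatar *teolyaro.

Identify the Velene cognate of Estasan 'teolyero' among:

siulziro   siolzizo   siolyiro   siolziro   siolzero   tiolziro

siolziro

Velene: *teolyaro
  teolyaro → seolyaro   [palatalisation]
  seolyaro → seolzaro   [unconditioned shift]
  seolzaro → seolzero   [vowel merger]
  seolzero → siolziro   [vowel merger]
  siolziro (rule 5 does not apply)
  giving Velene siolziro.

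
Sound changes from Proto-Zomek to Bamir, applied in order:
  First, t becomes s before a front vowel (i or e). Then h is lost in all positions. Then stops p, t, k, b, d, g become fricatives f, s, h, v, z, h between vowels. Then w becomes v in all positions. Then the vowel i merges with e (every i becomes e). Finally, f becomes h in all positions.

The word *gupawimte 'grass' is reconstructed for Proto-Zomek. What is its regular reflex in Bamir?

guhavemse

Bamir: *gupawimte > gupawimse > gufawimse > gufavimse > gufavemse > guhavemse  (by palatalisation, intervocalic lenition, unconditioned shift, vowel merger, unconditioned shift)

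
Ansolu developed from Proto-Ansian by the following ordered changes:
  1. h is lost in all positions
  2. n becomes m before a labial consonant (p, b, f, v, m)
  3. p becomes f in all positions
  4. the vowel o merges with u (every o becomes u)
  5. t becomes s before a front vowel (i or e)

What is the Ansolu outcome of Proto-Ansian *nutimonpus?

Ansolu: start from *nutimonpus.
  rule 1: no change — nutimonpus
  rule 2 (nasal place assimilation): nutimonpus → nutimompus
  rule 3 (unconditioned shift): nutimompus → nutimomfus
  rule 4 (vowel merger): nutimomfus → nutimumfus
  rule 5 (palatalisation): nutimumfus → nusimumfus
  ⇒ Ansolu nusimumfus

nusimumfus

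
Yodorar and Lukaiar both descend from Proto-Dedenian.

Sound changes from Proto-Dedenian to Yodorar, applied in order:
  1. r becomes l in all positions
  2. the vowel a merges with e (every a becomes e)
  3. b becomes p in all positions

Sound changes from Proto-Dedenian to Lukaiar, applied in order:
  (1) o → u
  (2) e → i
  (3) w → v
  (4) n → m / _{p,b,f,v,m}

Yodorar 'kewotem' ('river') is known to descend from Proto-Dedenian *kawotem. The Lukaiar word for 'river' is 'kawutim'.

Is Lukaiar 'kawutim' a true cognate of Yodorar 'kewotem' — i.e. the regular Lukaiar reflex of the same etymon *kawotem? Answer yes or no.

Derive the expected Lukaiar reflex of *kawotem:
Lukaiar: *kawotem > kawutem > kawutim > kavutim  (by vowel merger, vowel merger, unconditioned shift)
The regular Lukaiar reflex would be 'kavutim', but the attested form is 'kawutim'. The correspondence is irregular, so they are not cognates (the Lukaiar form has a different source).

no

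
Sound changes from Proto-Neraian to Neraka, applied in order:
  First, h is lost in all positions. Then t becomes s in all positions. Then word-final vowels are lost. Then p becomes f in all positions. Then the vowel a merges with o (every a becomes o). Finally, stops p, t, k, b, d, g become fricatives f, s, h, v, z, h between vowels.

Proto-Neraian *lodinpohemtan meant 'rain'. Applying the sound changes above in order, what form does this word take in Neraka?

lozinfoemson

Neraka: *lodinpohemtan > lodinpoemtan > lodinpoemsan > lodinfoemsan > lodinfoemson > lozinfoemson  (by h-loss, unconditioned shift, unconditioned shift, vowel merger, intervocalic lenition)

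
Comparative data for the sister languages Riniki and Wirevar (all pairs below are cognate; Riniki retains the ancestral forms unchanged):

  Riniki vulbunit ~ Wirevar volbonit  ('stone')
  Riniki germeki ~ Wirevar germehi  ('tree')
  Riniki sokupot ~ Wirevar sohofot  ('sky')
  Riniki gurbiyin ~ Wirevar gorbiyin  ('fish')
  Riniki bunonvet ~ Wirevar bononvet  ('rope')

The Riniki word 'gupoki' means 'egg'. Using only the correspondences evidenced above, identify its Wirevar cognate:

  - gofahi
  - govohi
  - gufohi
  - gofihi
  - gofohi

gofohi

sokupot ~ sohofot — Riniki u corresponds to Wirevar o after a consonant, before a labial obstruent.
sokupot ~ sohofot — Riniki p corresponds to Wirevar f between vowels (before a back vowel).
germeki ~ germehi — Riniki k corresponds to Wirevar h between vowels (before a front vowel).
Applying these to Riniki 'gupoki':
  gupoki → gopoki   (u→o after a consonant, before a labial obstruent)
  gopoki → gofoki   (p→f between vowels (before a back vowel))
  gofoki → gofohi   (k→h between vowels (before a front vowel))
So the Wirevar cognate is 'gofohi'.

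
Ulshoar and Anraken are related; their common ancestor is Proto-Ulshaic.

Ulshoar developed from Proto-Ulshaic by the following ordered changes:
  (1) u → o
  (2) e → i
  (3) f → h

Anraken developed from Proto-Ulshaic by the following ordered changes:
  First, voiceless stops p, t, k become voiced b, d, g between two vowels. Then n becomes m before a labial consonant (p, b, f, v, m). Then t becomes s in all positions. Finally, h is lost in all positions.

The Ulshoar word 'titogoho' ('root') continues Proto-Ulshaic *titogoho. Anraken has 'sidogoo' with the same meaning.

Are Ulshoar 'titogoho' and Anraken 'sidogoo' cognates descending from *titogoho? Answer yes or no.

yes

Derive the expected Anraken reflex of *titogoho:
Anraken: *titogoho > tidogoho > sidogoho > sidogoo  (by intervocalic voicing, unconditioned shift, h-loss)
Anraken 'sidogoo' matches the regular reflex exactly, so the pair is cognate.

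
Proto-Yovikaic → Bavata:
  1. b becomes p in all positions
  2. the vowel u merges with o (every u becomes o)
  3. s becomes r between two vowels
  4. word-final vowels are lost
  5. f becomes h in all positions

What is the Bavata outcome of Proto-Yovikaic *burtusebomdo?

Bavata: *burtusebomdo > purtusepomdo > portosepomdo > portorepomdo > portorepomd  (by unconditioned shift, vowel merger, rhotacism, apocope)

portorepomd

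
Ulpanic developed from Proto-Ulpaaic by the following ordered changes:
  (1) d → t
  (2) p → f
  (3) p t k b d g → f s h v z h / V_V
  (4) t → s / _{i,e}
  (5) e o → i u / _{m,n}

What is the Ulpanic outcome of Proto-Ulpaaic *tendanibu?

Ulpanic: start from *tendanibu.
  rule 1 (unconditioned shift): tendanibu → tentanibu
  rule 2: no change — tentanibu
  rule 3 (intervocalic lenition): tentanibu → tentanivu
  rule 4 (palatalisation): tentanivu → sentanivu
  rule 5 (pre-nasal raising): sentanivu → sintanivu
  ⇒ Ulpanic sintanivu

sintanivu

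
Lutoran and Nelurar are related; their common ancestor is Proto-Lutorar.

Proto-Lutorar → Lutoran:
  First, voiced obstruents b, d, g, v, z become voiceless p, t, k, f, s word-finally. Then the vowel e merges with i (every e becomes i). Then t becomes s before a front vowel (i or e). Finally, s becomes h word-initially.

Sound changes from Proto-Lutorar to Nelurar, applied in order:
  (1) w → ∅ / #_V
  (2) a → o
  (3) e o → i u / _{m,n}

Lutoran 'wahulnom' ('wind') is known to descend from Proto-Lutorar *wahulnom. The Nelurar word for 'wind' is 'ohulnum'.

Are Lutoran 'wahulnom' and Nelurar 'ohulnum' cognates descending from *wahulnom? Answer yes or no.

yes

Derive the expected Nelurar reflex of *wahulnom:
Nelurar: *wahulnom
  wahulnom → ahulnom   [glide loss]
  ahulnom → ohulnom   [vowel merger]
  ohulnom → ohulnum   [pre-nasal raising]
  giving Nelurar ohulnum.
Nelurar 'ohulnum' matches the regular reflex exactly, so the pair is cognate.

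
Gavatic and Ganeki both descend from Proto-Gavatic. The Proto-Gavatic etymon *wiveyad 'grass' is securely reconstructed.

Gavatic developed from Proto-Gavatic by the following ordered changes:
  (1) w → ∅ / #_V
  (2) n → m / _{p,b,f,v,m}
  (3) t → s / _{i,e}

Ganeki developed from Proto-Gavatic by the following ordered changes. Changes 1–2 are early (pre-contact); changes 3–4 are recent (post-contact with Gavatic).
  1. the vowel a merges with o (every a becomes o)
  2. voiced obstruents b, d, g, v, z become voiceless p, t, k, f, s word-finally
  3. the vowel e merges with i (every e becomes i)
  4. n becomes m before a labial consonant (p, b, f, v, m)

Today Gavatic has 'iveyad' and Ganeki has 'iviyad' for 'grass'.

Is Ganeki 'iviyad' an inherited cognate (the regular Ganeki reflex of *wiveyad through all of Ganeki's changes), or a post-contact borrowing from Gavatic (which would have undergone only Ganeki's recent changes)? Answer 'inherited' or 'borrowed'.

If inherited, *wiveyad would pass through all of Ganeki's changes:
Ganeki: *wiveyad
  wiveyad → wiveyod   [vowel merger]
  wiveyod → wiveyot   [final devoicing]
  wiveyot → wiviyot   [vowel merger]
  wiviyot (rule 4 does not apply)
  giving Ganeki wiviyot.
If borrowed from Gavatic 'iveyad' after the early changes, it would undergo only the recent ones:
  rule 3 (vowel merger): iveyad → iviyad
  rule 4 (nasal place assimilation): no change (iviyad)
  ⇒ as a loan: iviyad
Ganeki 'iviyad' matches the loan outcome 'iviyad', not the inherited 'wiviyot' — it skipped the early Ganeki changes, so it was borrowed from Gavatic.

borrowed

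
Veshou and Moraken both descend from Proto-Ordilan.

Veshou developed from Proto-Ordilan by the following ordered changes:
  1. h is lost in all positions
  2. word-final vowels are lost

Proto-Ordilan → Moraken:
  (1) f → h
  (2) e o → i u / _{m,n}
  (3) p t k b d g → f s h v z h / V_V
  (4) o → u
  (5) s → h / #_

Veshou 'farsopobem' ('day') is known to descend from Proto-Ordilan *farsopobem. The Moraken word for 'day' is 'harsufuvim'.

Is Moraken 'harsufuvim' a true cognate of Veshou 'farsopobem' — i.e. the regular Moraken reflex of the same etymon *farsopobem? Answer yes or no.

yes

Derive the expected Moraken reflex of *farsopobem:
Moraken: *farsopobem
  farsopobem → harsopobem   [unconditioned shift]
  harsopobem → harsopobim   [pre-nasal raising]
  harsopobim → harsofovim   [intervocalic lenition]
  harsofovim → harsufuvim   [vowel merger]
  harsufuvim (rule 5 does not apply)
  giving Moraken harsufuvim.
Moraken 'harsufuvim' matches the regular reflex exactly, so the pair is cognate.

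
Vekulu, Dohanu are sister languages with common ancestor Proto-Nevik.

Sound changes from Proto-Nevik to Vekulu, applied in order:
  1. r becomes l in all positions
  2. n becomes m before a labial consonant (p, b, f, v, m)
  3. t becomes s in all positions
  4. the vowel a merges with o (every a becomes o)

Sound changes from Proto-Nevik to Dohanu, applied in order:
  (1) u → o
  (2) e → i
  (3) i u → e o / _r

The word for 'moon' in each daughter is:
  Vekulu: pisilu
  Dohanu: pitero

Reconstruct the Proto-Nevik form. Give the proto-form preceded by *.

*pitiru

Position 3: Vekulu has s, Dohanu has t. Dohanu preserves t here (none of its changes turn any other segment into t), so the proto-segment is *t.
Position 4: Vekulu has i, Dohanu has e. Vekulu preserves i here (none of its changes turn any other segment into i), so the proto-segment is *i.
Continuing position by position gives *pitiru; check it forward:
Vekulu: *pitiru
  pitiru → pitilu   [unconditioned shift]
  pitilu (rule 2 does not apply)
  pitilu → pisilu   [unconditioned shift]
  pisilu (rule 4 does not apply)
  giving Vekulu pisilu.
Dohanu: start from *pitiru.
  rule 1 (vowel merger): pitiru → pitiro
  rule 2: no change — pitiro
  rule 3 (pre-rhotic lowering): pitiro → pitero
  ⇒ Dohanu pitero
Only *pitiru yields all of Vekulu pisilu, Dohanu pitero.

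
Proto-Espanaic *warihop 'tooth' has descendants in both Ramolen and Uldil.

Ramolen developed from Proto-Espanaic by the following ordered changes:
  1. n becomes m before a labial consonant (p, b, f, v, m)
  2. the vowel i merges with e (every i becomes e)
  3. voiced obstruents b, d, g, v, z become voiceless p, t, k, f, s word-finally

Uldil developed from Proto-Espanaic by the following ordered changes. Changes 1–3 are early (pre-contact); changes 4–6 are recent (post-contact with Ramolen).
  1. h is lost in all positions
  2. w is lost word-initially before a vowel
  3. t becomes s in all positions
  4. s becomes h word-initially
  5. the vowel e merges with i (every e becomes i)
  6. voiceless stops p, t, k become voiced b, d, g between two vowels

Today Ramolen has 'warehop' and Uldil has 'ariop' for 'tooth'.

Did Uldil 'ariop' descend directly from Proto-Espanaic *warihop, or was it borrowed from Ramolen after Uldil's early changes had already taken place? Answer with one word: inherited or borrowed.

inherited

If inherited, *warihop would pass through all of Uldil's changes:
Uldil: *warihop > wariop > ariop  (by h-loss, glide loss)
If borrowed from Ramolen 'warehop' after the early changes, it would undergo only the recent ones:
  rule 4 (debuccalisation): no change (warehop)
  rule 5 (vowel merger): warehop → warihop
  rule 6 (intervocalic voicing): no change (warihop)
  ⇒ as a loan: warihop
Uldil 'ariop' matches the inherited outcome exactly, so it is an inherited cognate, not a loan.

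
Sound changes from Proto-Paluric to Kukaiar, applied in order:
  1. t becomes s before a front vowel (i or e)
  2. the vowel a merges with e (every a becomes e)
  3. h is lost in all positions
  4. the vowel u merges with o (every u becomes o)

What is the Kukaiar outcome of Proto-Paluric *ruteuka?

roseoke

Kukaiar: *ruteuka > ruseuka > ruseuke > roseoke  (by palatalisation, vowel merger, vowel merger)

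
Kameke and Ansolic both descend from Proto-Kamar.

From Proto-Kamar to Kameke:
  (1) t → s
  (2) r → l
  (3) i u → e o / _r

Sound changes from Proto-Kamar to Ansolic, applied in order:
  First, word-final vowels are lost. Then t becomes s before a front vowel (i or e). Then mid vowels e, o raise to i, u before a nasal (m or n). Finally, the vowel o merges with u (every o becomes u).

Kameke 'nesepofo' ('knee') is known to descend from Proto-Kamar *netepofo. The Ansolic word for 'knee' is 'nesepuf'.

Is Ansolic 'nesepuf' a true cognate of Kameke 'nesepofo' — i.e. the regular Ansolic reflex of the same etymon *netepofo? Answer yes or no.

yes

Derive the expected Ansolic reflex of *netepofo:
Ansolic: *netepofo > netepof > nesepof > nesepuf  (by apocope, palatalisation, vowel merger)
Ansolic 'nesepuf' matches the regular reflex exactly, so the pair is cognate.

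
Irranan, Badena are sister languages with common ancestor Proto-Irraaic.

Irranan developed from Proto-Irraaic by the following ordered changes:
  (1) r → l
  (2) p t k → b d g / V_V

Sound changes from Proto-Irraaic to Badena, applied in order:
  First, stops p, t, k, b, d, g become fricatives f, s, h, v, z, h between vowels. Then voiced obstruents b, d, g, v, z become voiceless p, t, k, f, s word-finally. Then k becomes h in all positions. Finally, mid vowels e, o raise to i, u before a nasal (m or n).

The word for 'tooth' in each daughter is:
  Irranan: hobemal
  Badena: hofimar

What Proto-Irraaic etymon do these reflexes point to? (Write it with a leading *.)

Position 4: Irranan has e, Badena has i. Irranan preserves e here (none of its changes turn any other segment into e), so the proto-segment is *e.
Position 7: Irranan has l, Badena has r. Badena preserves r here (none of its changes turn any other segment into r), so the proto-segment is *r.
Position 3: Irranan has b, Badena has f. Taking the neighbouring segments as reconstructed: Irranan b could go back to *p or *b; Badena f could go back to *p or *f — the one source consistent with every daughter is *p.
Verify the candidate proto-form against each daughter:
Irranan: *hopemar > hopemal > hobemal  (by unconditioned shift, intervocalic voicing)
Badena: *hopemar > hofemar > hofimar  (by intervocalic lenition, pre-nasal raising)
*hopemar is the unique common source.

*hopemar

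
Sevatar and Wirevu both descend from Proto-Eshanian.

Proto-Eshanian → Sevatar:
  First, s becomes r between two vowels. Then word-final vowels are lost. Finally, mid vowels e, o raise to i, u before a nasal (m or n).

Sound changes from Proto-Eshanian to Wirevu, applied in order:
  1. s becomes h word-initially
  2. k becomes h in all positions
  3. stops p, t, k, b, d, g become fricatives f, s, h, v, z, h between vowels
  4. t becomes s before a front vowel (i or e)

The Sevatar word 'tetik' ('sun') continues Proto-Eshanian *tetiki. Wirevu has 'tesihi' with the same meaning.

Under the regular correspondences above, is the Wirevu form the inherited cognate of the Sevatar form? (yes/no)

Derive the expected Wirevu reflex of *tetiki:
Wirevu: *tetiki
  tetiki (rule 1 does not apply)
  tetiki → tetihi   [unconditioned shift]
  tetihi → tesihi   [intervocalic lenition]
  tesihi → sesihi   [palatalisation]
  giving Wirevu sesihi.
The regular Wirevu reflex would be 'sesihi', but the attested form is 'tesihi'. The correspondence is irregular, so they are not cognates (the Wirevu form has a different source).

no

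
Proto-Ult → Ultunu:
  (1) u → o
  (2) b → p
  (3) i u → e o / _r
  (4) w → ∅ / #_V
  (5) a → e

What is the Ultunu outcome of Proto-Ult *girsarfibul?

gerserfipol

Ultunu: *girsarfibul
  girsarfibul → girsarfibol   [vowel merger]
  girsarfibol → girsarfipol   [unconditioned shift]
  girsarfipol → gersarfipol   [pre-rhotic lowering]
  gersarfipol (rule 4 does not apply)
  gersarfipol → gerserfipol   [vowel merger]
  giving Ultunu gerserfipol.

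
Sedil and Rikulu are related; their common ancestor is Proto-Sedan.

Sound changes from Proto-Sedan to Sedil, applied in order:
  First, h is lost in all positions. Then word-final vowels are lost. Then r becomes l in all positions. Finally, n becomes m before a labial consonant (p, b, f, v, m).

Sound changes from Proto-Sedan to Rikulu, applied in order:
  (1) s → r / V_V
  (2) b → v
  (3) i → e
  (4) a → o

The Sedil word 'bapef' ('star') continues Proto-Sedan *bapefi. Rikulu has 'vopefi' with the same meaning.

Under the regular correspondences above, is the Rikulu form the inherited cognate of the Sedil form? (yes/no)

no

Derive the expected Rikulu reflex of *bapefi:
Rikulu: start from *bapefi.
  rule 1: no change — bapefi
  rule 2 (unconditioned shift): bapefi → vapefi
  rule 3 (vowel merger): vapefi → vapefe
  rule 4 (vowel merger): vapefe → vopefe
  ⇒ Rikulu vopefe
The regular Rikulu reflex would be 'vopefe', but the attested form is 'vopefi'. The correspondence is irregular, so they are not cognates (the Rikulu form has a different source).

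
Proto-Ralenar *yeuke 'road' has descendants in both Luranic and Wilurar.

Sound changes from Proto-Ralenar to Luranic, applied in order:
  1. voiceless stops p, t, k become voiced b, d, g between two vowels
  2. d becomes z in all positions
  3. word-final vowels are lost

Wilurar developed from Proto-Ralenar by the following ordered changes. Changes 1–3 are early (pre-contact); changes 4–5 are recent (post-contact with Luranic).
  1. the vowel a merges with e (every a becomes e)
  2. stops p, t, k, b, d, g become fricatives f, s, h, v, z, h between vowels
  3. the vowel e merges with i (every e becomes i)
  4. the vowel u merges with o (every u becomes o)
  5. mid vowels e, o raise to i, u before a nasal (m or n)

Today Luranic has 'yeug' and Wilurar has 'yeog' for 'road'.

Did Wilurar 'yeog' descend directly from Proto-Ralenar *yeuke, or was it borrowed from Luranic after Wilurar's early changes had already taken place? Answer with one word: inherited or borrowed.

If inherited, *yeuke would pass through all of Wilurar's changes:
Wilurar: start from *yeuke.
  rule 1: no change — yeuke
  rule 2 (intervocalic lenition): yeuke → yeuhe
  rule 3 (vowel merger): yeuhe → yiuhi
  rule 4 (vowel merger): yiuhi → yiohi
  rule 5: no change — yiohi
  ⇒ Wilurar yiohi
If borrowed from Luranic 'yeug' after the early changes, it would undergo only the recent ones:
  rule 4 (vowel merger): yeug → yeog
  rule 5 (pre-nasal raising): no change (yeog)
  ⇒ as a loan: yeog
Wilurar 'yeog' matches the loan outcome 'yeog', not the inherited 'yiohi' — it skipped the early Wilurar changes, so it was borrowed from Luranic.

borrowed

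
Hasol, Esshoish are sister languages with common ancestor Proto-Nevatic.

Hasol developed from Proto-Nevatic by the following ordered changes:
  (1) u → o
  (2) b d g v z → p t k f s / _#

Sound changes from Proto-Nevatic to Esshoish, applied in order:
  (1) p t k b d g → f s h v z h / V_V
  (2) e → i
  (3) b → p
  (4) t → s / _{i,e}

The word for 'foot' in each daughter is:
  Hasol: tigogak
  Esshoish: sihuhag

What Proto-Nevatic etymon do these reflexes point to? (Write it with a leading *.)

Position 3: Hasol has g, Esshoish has h. Hasol preserves g here (none of its changes turn any other segment into g), so the proto-segment is *g.
Position 5: Hasol has g, Esshoish has h. Hasol preserves g here (none of its changes turn any other segment into g), so the proto-segment is *g.
Verify the candidate proto-form against each daughter:
Hasol: *tigugag > tigogag > tigogak  (by vowel merger, final devoicing)
Esshoish: start from *tigugag.
  rule 1 (intervocalic lenition): tigugag → tihuhag
  rule 2: no change — tihuhag
  rule 3: no change — tihuhag
  rule 4 (palatalisation): tihuhag → sihuhag
  ⇒ Esshoish sihuhag
No other proto-form is consistent with every reflex, so the reconstruction is *tigugag.

*tigugag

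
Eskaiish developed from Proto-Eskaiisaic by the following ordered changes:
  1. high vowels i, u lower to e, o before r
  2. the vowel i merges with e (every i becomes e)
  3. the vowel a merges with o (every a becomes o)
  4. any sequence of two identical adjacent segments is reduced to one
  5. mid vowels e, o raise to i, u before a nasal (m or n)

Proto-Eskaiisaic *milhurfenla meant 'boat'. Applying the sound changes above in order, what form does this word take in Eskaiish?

Eskaiish: *milhurfenla
  milhurfenla → milhorfenla   [pre-rhotic lowering]
  milhorfenla → melhorfenla   [vowel merger]
  melhorfenla → melhorfenlo   [vowel merger]
  melhorfenlo (rule 4 does not apply)
  melhorfenlo → melhorfinlo   [pre-nasal raising]
  giving Eskaiish melhorfinlo.

melhorfinlo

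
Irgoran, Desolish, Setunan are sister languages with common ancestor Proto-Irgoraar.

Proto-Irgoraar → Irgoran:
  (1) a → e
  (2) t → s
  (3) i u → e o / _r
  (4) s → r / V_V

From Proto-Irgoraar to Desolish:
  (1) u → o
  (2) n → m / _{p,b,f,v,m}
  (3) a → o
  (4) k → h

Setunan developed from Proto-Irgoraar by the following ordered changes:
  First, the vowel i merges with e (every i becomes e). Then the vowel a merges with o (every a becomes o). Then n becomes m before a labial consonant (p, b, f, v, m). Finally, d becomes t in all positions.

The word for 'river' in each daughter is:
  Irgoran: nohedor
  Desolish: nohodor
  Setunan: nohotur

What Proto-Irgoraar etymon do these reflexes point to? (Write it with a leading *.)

Position 6: Irgoran has o, Desolish has o, Setunan has u. Setunan preserves u here (none of its changes turn any other segment into u), so the proto-segment is *u.
Position 5: Irgoran has d, Desolish has d, Setunan has t. Irgoran preserves d here (none of its changes turn any other segment into d), so the proto-segment is *d.
This points to *nohadur. Verify forward in each daughter:
Irgoran: start from *nohadur.
  rule 1 (vowel merger): nohadur → nohedur
  rule 2: no change — nohedur
  rule 3 (pre-rhotic lowering): nohedur → nohedor
  rule 4: no change — nohedor
  ⇒ Irgoran nohedor
Desolish: *nohadur
  nohadur → nohador   [vowel merger]
  nohador (rule 2 does not apply)
  nohador → nohodor   [vowel merger]
  nohodor (rule 4 does not apply)
  giving Desolish nohodor.
Setunan: *nohadur > nohodur > nohotur  (by vowel merger, unconditioned shift)
*nohadur is the unique common source.

*nohadur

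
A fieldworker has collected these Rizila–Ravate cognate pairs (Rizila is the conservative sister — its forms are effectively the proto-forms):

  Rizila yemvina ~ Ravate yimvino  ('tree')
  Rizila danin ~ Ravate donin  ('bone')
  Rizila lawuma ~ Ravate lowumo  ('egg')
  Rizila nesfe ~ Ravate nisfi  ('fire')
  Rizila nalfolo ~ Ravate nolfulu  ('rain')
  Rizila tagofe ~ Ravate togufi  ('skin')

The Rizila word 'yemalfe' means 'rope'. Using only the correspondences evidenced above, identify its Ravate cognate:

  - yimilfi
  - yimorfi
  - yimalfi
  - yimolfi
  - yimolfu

yemvina ~ yimvino — Rizila e corresponds to Ravate i after a consonant, before a nasal.
lawuma ~ lowumo, nalfolo ~ nolfulu — Rizila a corresponds to Ravate o after a consonant, before a consonant other than r, m, n, p, b, f, v.
nesfe ~ nisfi, tagofe ~ togufi — Rizila e corresponds to Ravate i word-finally.
Applying these to Rizila 'yemalfe':
  yemalfe → yimalfe   (e→i after a consonant, before a nasal)
  yimalfe → yimolfe   (a→o after a consonant, before a consonant other than r, m, n, p, b, f, v)
  yimolfe → yimolfi   (e→i word-finally)
So the Ravate cognate is 'yimolfi'.

yimolfi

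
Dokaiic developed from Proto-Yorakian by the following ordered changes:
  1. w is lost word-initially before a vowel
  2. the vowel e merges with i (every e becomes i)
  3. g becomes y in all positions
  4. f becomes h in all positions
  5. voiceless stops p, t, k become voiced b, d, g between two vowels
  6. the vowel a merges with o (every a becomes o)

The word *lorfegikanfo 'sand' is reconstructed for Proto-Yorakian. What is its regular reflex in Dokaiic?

Dokaiic: start from *lorfegikanfo.
  rule 1: no change — lorfegikanfo
  rule 2 (vowel merger): lorfegikanfo → lorfigikanfo
  rule 3 (unconditioned shift): lorfigikanfo → lorfiyikanfo
  rule 4 (unconditioned shift): lorfiyikanfo → lorhiyikanho
  rule 5 (intervocalic voicing): lorhiyikanho → lorhiyiganho
  rule 6 (vowel merger): lorhiyiganho → lorhiyigonho
  ⇒ Dokaiic lorhiyigonho

lorhiyigonho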